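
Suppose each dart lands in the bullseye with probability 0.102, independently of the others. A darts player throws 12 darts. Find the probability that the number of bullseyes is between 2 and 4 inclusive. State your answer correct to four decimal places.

0.3455

X ~ Binomial(12, 0.102); P(2 ≤ X ≤ 4) = Σ C(12,k) p^k (1−p)^(12−k) over k:
  k=2: C(12,2)·0.102^2·0.898^10 = 0.234157
  k=3: C(12,3)·0.102^3·0.898^9 = 0.088656
  k=4: C(12,4)·0.102^4·0.898^8 = 0.022658
Total = 0.345471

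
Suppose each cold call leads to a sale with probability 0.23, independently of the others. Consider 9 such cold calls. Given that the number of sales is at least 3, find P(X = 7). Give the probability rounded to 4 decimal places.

X ~ Binomial(9, 0.23). Want P(X=7 | X≥3) = P(X=7) / P(X≥3).
P(X=7) = C(9,7)·0.23^7·0.77^2 = 0.000727
P(X≥3) = 1 − 0.095152 − 0.255797 − 0.305628 = 0.343423
Ratio = 0.000727 / 0.343423 = 0.002116

0.0021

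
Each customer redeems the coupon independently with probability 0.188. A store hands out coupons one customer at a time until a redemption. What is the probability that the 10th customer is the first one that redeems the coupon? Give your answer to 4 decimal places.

0.0289

Geometric (trials to first success), p = 0.188.
P(Y = 10) = (1−p)^9 · p = 0.15346 · 0.188 = 0.028851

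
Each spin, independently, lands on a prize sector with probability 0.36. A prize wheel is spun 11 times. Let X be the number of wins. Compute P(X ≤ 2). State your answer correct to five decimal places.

0.18144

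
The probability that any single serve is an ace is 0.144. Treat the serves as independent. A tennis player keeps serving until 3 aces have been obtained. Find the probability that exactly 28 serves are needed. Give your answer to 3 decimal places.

Y = trial on which the third success occurs; negative binomial, r=3, p=0.144.
P(Y=28) = C(27,2) · p^3 · (1−p)^25
= 351 · 0.002986 · 0.020504 = 0.02149

0.021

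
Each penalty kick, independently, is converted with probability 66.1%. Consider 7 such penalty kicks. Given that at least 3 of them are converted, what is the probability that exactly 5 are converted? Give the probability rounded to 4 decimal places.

0.3201

X ~ Binomial(7, 0.661). Want P(X=5 | X≥3) = P(X=5) / P(X≥3).
P(X=5) = C(7,5)·0.661^5·0.339^2 = 0.304527
P(X≥3) = 1 − 0.000515 − 0.007023 − 0.041079 = 0.951384
Ratio = 0.304527 / 0.951384 = 0.320089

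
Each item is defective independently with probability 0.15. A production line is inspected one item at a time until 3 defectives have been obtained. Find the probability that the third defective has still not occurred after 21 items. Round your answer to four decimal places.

Needing more than 21 items ⇔ fewer than 3 successes in the first 21. With X ~ Binomial(21, 0.15), P(Y > 21) = P(X ≤ 2).
  k=0: C(21,0)·0.15^0·0.85^21 = 0.032946
  k=1: C(21,1)·0.15^1·0.85^20 = 0.122093
  k=2: C(21,2)·0.15^2·0.85^19 = 0.215457
P(X ≤ 2) = 0.370496

0.3705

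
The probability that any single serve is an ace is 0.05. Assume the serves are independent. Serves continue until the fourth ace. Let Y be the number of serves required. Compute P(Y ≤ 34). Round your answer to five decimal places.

Finishing within 34 serves ⇔ at least 4 successes in the first 34. With X ~ Binomial(34, 0.05), P(Y ≤ 34) = 1 − P(X ≤ 3).
  k=0: C(34,0)·0.05^0·0.95^34 = 0.1748246
  k=1: C(34,1)·0.05^1·0.95^33 = 0.3128440
  k=2: C(34,2)·0.05^2·0.95^32 = 0.2716804
  k=3: C(34,3)·0.05^3·0.95^31 = 0.1525223
1 − 0.9118713 = 0.0881287

0.08813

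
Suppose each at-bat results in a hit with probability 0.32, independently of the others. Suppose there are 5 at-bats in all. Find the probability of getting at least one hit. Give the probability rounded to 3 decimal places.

P(at least one) = 1 − P(none) = 1 − (1 − 0.32)^5
= 1 − 0.14539 = 0.85461

0.855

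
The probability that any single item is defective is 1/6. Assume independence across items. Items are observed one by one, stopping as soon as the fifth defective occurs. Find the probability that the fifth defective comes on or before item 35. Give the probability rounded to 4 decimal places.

Finishing within 35 items ⇔ at least 5 successes in the first 35. With X ~ Binomial(35, 0.166667), P(Y ≤ 35) = 1 − P(X ≤ 4).
  k=0: C(35,0)·0.166667^0·0.833333^35 = 0.001693
  k=1: C(35,1)·0.166667^1·0.833333^34 = 0.011851
  k=2: C(35,2)·0.166667^2·0.833333^33 = 0.040293
  k=3: C(35,3)·0.166667^3·0.833333^32 = 0.088645
  k=4: C(35,4)·0.166667^4·0.833333^31 = 0.141833
1 − 0.284315 = 0.715685

0.7157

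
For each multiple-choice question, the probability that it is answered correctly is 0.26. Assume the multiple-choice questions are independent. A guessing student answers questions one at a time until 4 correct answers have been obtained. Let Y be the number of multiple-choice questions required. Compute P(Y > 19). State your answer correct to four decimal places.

0.2320

Needing more than 19 multiple-choice questions ⇔ fewer than 4 successes in the first 19. With X ~ Binomial(19, 0.26), P(Y > 19) = P(X ≤ 3).
  k=0: C(19,0)·0.26^0·0.74^19 = 0.003276
  k=1: C(19,1)·0.26^1·0.74^18 = 0.021872
  k=2: C(19,2)·0.26^2·0.74^17 = 0.069164
  k=3: C(19,3)·0.26^3·0.74^16 = 0.137706
P(X ≤ 3) = 0.232019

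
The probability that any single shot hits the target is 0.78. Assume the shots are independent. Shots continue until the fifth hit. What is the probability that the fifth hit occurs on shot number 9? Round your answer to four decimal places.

0.0473

Y = trial on which the fifth success occurs; negative binomial, r=5, p=0.78.
P(Y=9) = C(8,4) · p^5 · (1−p)^4
= 70 · 0.28872 · 0.0023426 = 0.047344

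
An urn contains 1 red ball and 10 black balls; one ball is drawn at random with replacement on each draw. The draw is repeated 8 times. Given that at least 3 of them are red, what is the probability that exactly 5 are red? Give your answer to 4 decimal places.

X ~ Binomial(8, 0.090909). Want P(X=5 | X≥3) = P(X=5) / P(X≥3).
P(X=5) = C(8,5)·0.090909^5·0.909091^3 = 0.000261
P(X≥3) = 1 − 0.466507 − 0.373206 − 0.130622 = 0.029665
Ratio = 0.000261 / 0.029665 = 0.008807

0.0088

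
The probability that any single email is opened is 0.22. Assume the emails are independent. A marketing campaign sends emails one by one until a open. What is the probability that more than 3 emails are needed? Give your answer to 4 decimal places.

0.4746

Y = number of emails to the first success; geometric, p = 0.22.
P(Y > 3) = P(first 3 all fail) = (1−p)^3 = 0.474552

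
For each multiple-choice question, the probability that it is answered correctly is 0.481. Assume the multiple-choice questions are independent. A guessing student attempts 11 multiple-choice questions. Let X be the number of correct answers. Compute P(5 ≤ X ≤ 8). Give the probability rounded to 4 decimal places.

0.6566

X ~ Binomial(11, 0.481); P(5 ≤ X ≤ 8) = Σ C(11,k) p^k (1−p)^(11−k) over k:
  k=5: C(11,5)·0.481^5·0.519^6 = 0.232472
  k=6: C(11,6)·0.481^6·0.519^5 = 0.215451
  k=7: C(11,7)·0.481^7·0.519^4 = 0.142626
  k=8: C(11,8)·0.481^8·0.519^3 = 0.066092
Total = 0.656642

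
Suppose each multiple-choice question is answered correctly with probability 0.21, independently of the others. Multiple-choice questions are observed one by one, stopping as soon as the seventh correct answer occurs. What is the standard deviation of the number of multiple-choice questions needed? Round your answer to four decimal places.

11.1981

Y = total multiple-choice questions until the seventh success; negative binomial with r=7, p=0.21.
SD(Y) = √[r(1−p)/p²] = √(125.396825) = 11.198072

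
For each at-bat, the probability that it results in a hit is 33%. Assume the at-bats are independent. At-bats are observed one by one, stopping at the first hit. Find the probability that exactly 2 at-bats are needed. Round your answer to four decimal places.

0.2211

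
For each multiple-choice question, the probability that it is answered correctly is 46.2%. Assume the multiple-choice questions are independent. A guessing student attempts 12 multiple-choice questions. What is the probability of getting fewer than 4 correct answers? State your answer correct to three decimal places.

0.117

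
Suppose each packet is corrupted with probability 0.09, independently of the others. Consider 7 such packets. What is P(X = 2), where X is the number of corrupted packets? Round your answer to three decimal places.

0.106

X ~ Binomial(n=7, p=0.09).
P(X=2) = C(7,2) · p^2 · (1−p)^5
= 21 · 0.0081 · 0.62403 = 0.10615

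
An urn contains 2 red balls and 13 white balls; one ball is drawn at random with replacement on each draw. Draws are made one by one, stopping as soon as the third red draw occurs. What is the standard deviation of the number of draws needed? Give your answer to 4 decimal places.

12.0934

Y = total draws until the third success; negative binomial with r=3, p=0.133333.
SD(Y) = √[r(1−p)/p²] = √(146.250000) = 12.093387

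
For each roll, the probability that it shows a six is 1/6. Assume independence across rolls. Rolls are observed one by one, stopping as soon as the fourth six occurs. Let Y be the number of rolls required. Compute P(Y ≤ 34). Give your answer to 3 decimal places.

0.841

Finishing within 34 rolls ⇔ at least 4 successes in the first 34. With X ~ Binomial(34, 0.166667), P(Y ≤ 34) = 1 − P(X ≤ 3).
  k=0: C(34,0)·0.166667^0·0.833333^34 = 0.00203
  k=1: C(34,1)·0.166667^1·0.833333^33 = 0.01381
  k=2: C(34,2)·0.166667^2·0.833333^32 = 0.04559
  k=3: C(34,3)·0.166667^3·0.833333^31 = 0.09726
1 − 0.15869 = 0.84131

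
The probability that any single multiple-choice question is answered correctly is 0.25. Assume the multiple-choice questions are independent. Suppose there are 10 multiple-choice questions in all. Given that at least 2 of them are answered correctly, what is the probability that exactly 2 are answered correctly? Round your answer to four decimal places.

0.3725

X ~ Binomial(10, 0.25). Want P(X=2 | X≥2) = P(X=2) / P(X≥2).
P(X=2) = C(10,2)·0.25^2·0.75^8 = 0.281568
P(X≥2) = 1 − 0.056314 − 0.187712 = 0.755975
Ratio = 0.281568 / 0.755975 = 0.372456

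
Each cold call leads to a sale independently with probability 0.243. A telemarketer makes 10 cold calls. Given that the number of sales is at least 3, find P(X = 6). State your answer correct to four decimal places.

0.0313

X ~ Binomial(10, 0.243). Want P(X=6 | X≥3) = P(X=6) / P(X≥3).
P(X=6) = C(10,6)·0.243^6·0.757^4 = 0.014198
P(X≥3) = 1 − 0.061796 − 0.198367 − 0.286545 = 0.453293
Ratio = 0.014198 / 0.453293 = 0.031323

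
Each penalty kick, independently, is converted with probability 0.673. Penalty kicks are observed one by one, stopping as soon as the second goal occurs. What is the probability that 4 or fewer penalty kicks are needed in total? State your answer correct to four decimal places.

0.8944

Finishing within 4 penalty kicks ⇔ at least 2 successes in the first 4. With X ~ Binomial(4, 0.673), P(Y ≤ 4) = 1 − P(X ≤ 1).
  k=0: C(4,0)·0.673^0·0.327^4 = 0.011434
  k=1: C(4,1)·0.673^1·0.327^3 = 0.094128
1 − 0.105562 = 0.894438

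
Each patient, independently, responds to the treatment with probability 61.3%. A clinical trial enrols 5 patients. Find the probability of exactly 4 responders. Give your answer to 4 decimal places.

X ~ Binomial(n=5, p=0.613).
P(X=4) = C(5,4) · p^4 · (1−p)^1
= 5 · 0.1412 · 0.387 = 0.273227

0.2732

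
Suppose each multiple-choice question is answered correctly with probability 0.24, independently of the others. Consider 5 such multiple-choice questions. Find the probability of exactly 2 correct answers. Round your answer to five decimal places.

0.25285

X ~ Binomial(n=5, p=0.24).
P(X=2) = C(5,2) · p^2 · (1−p)^3
= 10 · 0.0576 · 0.43898 = 0.2528502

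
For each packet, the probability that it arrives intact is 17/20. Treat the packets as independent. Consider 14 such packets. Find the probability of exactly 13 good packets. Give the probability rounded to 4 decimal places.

0.2539

X ~ Binomial(n=14, p=0.85).
P(X=13) = C(14,13) · p^13 · (1−p)^1
= 14 · 0.12091 · 0.15 = 0.253902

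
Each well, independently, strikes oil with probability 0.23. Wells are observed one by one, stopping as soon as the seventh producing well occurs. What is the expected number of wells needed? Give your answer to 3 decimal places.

Y = total wells until the seventh success; negative binomial with r=7, p=0.23.
E[Y] = r / p = 7 / 0.23 = 30.43478

30.435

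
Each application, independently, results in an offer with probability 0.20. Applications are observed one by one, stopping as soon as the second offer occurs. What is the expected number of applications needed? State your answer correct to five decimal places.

Y = total applications until the second success; negative binomial with r=2, p=0.20.
E[Y] = r / p = 2 / 0.20 = 10.0000000

10.00000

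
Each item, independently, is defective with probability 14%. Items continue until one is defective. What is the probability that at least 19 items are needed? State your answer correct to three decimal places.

0.066

Y = number of items to the first success; geometric, p = 0.14.
P(Y > 18) = P(first 18 all fail) = (1−p)^18 = 0.06622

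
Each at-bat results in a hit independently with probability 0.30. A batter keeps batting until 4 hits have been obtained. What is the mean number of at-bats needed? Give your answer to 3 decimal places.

Y = total at-bats until the fourth success; negative binomial with r=4, p=0.30.
E[Y] = r / p = 4 / 0.30 = 13.33333

13.333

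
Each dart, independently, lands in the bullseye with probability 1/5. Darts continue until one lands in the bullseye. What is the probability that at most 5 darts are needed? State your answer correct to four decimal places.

0.6723

Y = number of darts to the first success; geometric, p = 0.20.
P(Y ≤ 5) = 1 − (1−p)^5 = 1 − 0.327680 = 0.672320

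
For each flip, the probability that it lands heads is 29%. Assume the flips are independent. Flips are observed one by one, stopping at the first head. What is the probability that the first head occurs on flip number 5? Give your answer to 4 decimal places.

Geometric (trials to first success), p = 0.29.
P(Y = 5) = (1−p)^4 · p = 0.25412 · 0.29 = 0.073694

0.0737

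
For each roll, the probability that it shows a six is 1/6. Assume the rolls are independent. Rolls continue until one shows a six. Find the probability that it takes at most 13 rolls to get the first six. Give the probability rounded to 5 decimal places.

0.90654

Y = number of rolls to the first success; geometric, p = 0.166667.
P(Y ≤ 13) = 1 − (1−p)^13 = 1 − 0.0934639 = 0.9065361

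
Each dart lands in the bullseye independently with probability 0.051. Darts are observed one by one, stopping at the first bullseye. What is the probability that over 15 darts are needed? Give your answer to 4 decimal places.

Y = number of darts to the first success; geometric, p = 0.051.
P(Y > 15) = P(first 15 all fail) = (1−p)^15 = 0.456030

0.4560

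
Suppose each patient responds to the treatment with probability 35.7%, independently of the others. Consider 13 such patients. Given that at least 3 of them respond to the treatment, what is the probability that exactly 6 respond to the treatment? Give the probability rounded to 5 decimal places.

X ~ Binomial(13, 0.357). Want P(X=6 | X≥3) = P(X=6) / P(X≥3).
P(X=6) = C(13,6)·0.357^6·0.643^7 = 0.1614371
P(X≥3) = 1 − 0.0032118 − 0.0231816 − 0.0772239 = 0.8963828
Ratio = 0.1614371 / 0.8963828 = 0.1800984

0.18010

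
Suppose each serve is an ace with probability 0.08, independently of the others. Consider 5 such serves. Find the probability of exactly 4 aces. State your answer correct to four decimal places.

0.0002

X ~ Binomial(n=5, p=0.08).
P(X=4) = C(5,4) · p^4 · (1−p)^1
= 5 · 4.096e-05 · 0.92 = 0.000188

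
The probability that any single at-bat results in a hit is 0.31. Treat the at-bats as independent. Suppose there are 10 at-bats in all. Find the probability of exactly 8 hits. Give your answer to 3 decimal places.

X ~ Binomial(n=10, p=0.31).
P(X=8) = C(10,8) · p^8 · (1−p)^2
= 45 · 8.5289e-05 · 0.4761 = 0.00183

0.002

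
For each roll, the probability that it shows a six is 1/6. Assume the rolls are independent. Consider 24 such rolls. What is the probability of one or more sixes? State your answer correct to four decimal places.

P(at least one) = 1 − P(none) = 1 − (1 − 0.166667)^24
= 1 − 0.012579 = 0.987421

0.9874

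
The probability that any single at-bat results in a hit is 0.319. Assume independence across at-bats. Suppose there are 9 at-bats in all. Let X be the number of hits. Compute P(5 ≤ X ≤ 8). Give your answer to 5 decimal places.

0.12374

X ~ Binomial(9, 0.319); P(5 ≤ X ≤ 8) = Σ C(9,k) p^k (1−p)^(9−k) over k:
  k=5: C(9,5)·0.319^5·0.681^4 = 0.0895184
  k=6: C(9,6)·0.319^6·0.681^3 = 0.0279553
  k=7: C(9,7)·0.319^7·0.681^2 = 0.0056122
  k=8: C(9,8)·0.319^8·0.681^1 = 0.0006572
Total = 0.1237432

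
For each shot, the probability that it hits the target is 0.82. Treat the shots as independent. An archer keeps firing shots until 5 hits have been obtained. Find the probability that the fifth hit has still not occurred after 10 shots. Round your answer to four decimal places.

0.0037

Needing more than 10 shots ⇔ fewer than 5 successes in the first 10. With X ~ Binomial(10, 0.82), P(Y > 10) = P(X ≤ 4).
  k=0: C(10,0)·0.82^0·0.18^10 = 0.000000
  k=1: C(10,1)·0.82^1·0.18^9 = 0.000002
  k=2: C(10,2)·0.82^2·0.18^8 = 0.000033
  k=3: C(10,3)·0.82^3·0.18^7 = 0.000405
  k=4: C(10,4)·0.82^4·0.18^6 = 0.003229
P(X ≤ 4) = 0.003669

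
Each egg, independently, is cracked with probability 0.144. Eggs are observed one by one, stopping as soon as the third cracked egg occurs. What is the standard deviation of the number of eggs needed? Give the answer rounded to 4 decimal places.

11.1285

Y = total eggs until the third success; negative binomial with r=3, p=0.144.
SD(Y) = √[r(1−p)/p²] = √(123.842593) = 11.128459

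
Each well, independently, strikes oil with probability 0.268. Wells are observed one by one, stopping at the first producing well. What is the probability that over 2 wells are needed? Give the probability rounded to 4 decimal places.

Y = number of wells to the first success; geometric, p = 0.268.
P(Y > 2) = P(first 2 all fail) = (1−p)^2 = 0.535824

0.5358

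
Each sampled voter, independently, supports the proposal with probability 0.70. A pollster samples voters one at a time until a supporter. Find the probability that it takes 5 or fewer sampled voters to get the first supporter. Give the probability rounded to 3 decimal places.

Y = number of sampled voters to the first success; geometric, p = 0.70.
P(Y ≤ 5) = 1 − (1−p)^5 = 1 − 0.00243 = 0.99757

0.998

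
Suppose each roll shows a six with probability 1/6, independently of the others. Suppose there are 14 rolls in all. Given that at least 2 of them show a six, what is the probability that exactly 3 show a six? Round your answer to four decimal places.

0.3222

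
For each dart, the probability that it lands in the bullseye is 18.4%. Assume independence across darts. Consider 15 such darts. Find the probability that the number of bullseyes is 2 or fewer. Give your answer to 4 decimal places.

0.4603

X ~ Binomial(15, 0.184); P(X ≤ 2) = Σ C(15,k) p^k (1−p)^(15−k) over k:
  k=0: C(15,0)·0.184^0·0.816^15 = 0.047354
  k=1: C(15,1)·0.184^1·0.816^14 = 0.160166
  k=2: C(15,2)·0.184^2·0.816^13 = 0.252812
Total = 0.460331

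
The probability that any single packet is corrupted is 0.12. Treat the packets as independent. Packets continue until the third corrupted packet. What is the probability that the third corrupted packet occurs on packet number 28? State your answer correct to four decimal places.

Y = trial on which the third success occurs; negative binomial, r=3, p=0.12.
P(Y=28) = C(27,2) · p^3 · (1−p)^25
= 351 · 0.001728 · 0.040932 = 0.024827

0.0248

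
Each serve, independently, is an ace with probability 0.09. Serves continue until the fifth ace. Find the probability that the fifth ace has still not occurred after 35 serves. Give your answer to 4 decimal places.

0.7968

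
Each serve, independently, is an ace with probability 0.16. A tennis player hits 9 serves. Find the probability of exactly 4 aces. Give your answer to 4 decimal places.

X ~ Binomial(n=9, p=0.16).
P(X=4) = C(9,4) · p^4 · (1−p)^5
= 126 · 0.00065536 · 0.41821 = 0.034534

0.0345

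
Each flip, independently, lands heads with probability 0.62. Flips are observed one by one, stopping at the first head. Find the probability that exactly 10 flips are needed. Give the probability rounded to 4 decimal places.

Geometric (trials to first success), p = 0.62.
P(Y = 10) = (1−p)^9 · p = 0.00016522 · 0.62 = 0.000102

0.0001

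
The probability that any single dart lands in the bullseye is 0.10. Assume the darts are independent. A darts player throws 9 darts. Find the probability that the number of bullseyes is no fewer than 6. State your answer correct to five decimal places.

X ~ Binomial(9, 0.10); P(X ≥ 6) = Σ C(9,k) p^k (1−p)^(9−k) over k:
  k=6: C(9,6)·0.10^6·0.90^3 = 0.0000612
  k=7: C(9,7)·0.10^7·0.90^2 = 0.0000029
  k=8: C(9,8)·0.10^8·0.90^1 = 0.0000001
  k=9: C(9,9)·0.10^9·0.90^0 = 0.0000000
Total = 0.0000642

0.00006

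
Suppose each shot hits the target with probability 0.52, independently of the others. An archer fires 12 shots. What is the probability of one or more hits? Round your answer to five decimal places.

0.99985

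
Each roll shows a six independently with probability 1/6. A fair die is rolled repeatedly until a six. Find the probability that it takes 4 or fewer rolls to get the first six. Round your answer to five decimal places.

0.51775

Y = number of rolls to the first success; geometric, p = 0.166667.
P(Y ≤ 4) = 1 − (1−p)^4 = 1 − 0.4822531 = 0.5177469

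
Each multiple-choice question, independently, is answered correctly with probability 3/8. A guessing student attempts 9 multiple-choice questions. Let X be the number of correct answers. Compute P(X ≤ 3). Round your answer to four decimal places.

0.5458

X ~ Binomial(9, 0.375); P(X ≤ 3) = Σ C(9,k) p^k (1−p)^(9−k) over k:
  k=0: C(9,0)·0.375^0·0.625^9 = 0.014552
  k=1: C(9,1)·0.375^1·0.625^8 = 0.078580
  k=2: C(9,2)·0.375^2·0.625^7 = 0.188593
  k=3: C(9,3)·0.375^3·0.625^6 = 0.264030
Total = 0.545755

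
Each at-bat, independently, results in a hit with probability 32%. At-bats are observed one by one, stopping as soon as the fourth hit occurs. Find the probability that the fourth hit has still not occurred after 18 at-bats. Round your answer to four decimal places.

0.1241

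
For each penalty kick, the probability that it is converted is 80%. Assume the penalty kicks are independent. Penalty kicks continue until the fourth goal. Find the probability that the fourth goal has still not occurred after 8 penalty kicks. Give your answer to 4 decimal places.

0.0104

Needing more than 8 penalty kicks ⇔ fewer than 4 successes in the first 8. With X ~ Binomial(8, 0.80), P(Y > 8) = P(X ≤ 3).
  k=0: C(8,0)·0.80^0·0.20^8 = 0.000003
  k=1: C(8,1)·0.80^1·0.20^7 = 0.000082
  k=2: C(8,2)·0.80^2·0.20^6 = 0.001147
  k=3: C(8,3)·0.80^3·0.20^5 = 0.009175
P(X ≤ 3) = 0.010406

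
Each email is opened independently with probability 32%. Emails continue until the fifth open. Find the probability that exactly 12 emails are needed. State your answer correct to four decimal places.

Y = trial on which the fifth success occurs; negative binomial, r=5, p=0.32.
P(Y=12) = C(11,4) · p^5 · (1−p)^7
= 330 · 0.0033554 · 0.06723 = 0.074443

0.0744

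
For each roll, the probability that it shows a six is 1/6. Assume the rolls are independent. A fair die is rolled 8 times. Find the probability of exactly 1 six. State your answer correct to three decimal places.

0.372

X ~ Binomial(n=8, p=0.166667).
P(X=1) = C(8,1) · p^1 · (1−p)^7
= 8 · 0.16667 · 0.27908 = 0.37211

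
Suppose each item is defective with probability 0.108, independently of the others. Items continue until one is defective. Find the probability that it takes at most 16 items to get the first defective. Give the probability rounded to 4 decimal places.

Y = number of items to the first success; geometric, p = 0.108.
P(Y ≤ 16) = 1 − (1−p)^16 = 1 − 0.160634 = 0.839366

0.8394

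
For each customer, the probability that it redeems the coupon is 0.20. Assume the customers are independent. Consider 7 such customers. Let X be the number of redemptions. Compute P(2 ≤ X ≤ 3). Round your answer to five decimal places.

0.38994

X ~ Binomial(7, 0.20); P(2 ≤ X ≤ 3) = Σ C(7,k) p^k (1−p)^(7−k) over k:
  k=2: C(7,2)·0.20^2·0.80^5 = 0.2752512
  k=3: C(7,3)·0.20^3·0.80^4 = 0.1146880
Total = 0.3899392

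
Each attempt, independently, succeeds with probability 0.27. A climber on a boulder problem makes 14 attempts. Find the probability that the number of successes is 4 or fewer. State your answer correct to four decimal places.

0.6807

X ~ Binomial(14, 0.27); P(X ≤ 4) = Σ C(14,k) p^k (1−p)^(14−k) over k:
  k=0: C(14,0)·0.27^0·0.73^14 = 0.012205
  k=1: C(14,1)·0.27^1·0.73^13 = 0.063196
  k=2: C(14,2)·0.27^2·0.73^12 = 0.151930
  k=3: C(14,3)·0.27^3·0.73^11 = 0.224773
  k=4: C(14,4)·0.27^4·0.73^10 = 0.228622
Total = 0.680725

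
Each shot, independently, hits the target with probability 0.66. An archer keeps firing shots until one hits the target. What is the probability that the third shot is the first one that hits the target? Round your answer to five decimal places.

0.07630

Geometric (trials to first success), p = 0.66.
P(Y = 3) = (1−p)^2 · p = 0.1156 · 0.66 = 0.0762960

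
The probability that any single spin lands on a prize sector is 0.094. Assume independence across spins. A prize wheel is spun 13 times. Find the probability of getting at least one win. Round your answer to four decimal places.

0.7229

P(at least one) = 1 − P(none) = 1 − (1 − 0.094)^13
= 1 − 0.277119 = 0.722881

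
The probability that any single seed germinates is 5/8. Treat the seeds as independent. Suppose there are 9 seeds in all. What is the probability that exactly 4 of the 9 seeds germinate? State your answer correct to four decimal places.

X ~ Binomial(n=9, p=0.625).
P(X=4) = C(9,4) · p^4 · (1−p)^5
= 126 · 0.15259 · 0.0074158 = 0.142576

0.1426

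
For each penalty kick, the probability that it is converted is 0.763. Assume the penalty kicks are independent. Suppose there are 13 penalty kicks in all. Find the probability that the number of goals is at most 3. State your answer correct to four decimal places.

0.0001

X ~ Binomial(13, 0.763); P(X ≤ 3) = Σ C(13,k) p^k (1−p)^(13−k) over k:
  k=0: C(13,0)·0.763^0·0.237^13 = 0.000000
  k=1: C(13,1)·0.763^1·0.237^12 = 0.000000
  k=2: C(13,2)·0.763^2·0.237^11 = 0.000006
  k=3: C(13,3)·0.763^3·0.237^10 = 0.000071
Total = 0.000077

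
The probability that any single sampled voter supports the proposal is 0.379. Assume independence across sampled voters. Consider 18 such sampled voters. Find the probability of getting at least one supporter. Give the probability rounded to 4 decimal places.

P(at least one) = 1 − P(none) = 1 − (1 − 0.379)^18
= 1 − 0.000189 = 0.999811

0.9998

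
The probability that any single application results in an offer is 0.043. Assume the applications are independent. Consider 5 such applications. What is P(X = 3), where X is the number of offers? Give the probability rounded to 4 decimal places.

X ~ Binomial(n=5, p=0.043).
P(X=3) = C(5,3) · p^3 · (1−p)^2
= 10 · 7.9507e-05 · 0.91585 = 0.000728

0.0007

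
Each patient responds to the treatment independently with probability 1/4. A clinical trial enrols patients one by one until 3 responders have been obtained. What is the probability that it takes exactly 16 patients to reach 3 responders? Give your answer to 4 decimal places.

Y = trial on which the third success occurs; negative binomial, r=3, p=0.25.
P(Y=16) = C(15,2) · p^3 · (1−p)^13
= 105 · 0.015625 · 0.023757 = 0.038977

0.0390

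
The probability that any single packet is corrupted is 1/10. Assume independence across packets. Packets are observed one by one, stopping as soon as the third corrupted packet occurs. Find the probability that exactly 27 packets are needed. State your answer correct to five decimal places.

Y = trial on which the third success occurs; negative binomial, r=3, p=0.10.
P(Y=27) = C(26,2) · p^3 · (1−p)^24
= 325 · 0.001 · 0.079766 = 0.0259241

0.02592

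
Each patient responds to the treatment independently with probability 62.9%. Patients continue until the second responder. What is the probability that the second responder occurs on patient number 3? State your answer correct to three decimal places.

0.294

Y = trial on which the second success occurs; negative binomial, r=2, p=0.629.
P(Y=3) = C(2,1) · p^2 · (1−p)^1
= 2 · 0.39564 · 0.371 = 0.29357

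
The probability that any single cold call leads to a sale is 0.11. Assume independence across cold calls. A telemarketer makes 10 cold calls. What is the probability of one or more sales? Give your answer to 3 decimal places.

P(at least one) = 1 − P(none) = 1 − (1 − 0.11)^10
= 1 − 0.31182 = 0.68818

0.688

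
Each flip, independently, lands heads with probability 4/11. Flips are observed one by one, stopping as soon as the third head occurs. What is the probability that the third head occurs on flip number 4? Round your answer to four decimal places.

0.0918

Y = trial on which the third success occurs; negative binomial, r=3, p=0.363636.
P(Y=4) = C(3,2) · p^3 · (1−p)^1
= 3 · 0.048084 · 0.63636 = 0.091797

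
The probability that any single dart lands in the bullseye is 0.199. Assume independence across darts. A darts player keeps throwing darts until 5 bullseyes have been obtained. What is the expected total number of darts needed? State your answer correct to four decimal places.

25.1256

Y = total darts until the fifth success; negative binomial with r=5, p=0.199.
E[Y] = r / p = 5 / 0.199 = 25.125628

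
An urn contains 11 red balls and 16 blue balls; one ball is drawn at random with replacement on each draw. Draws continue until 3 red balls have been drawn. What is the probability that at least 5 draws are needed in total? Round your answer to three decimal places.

0.812

Needing more than 4 draws ⇔ fewer than 3 successes in the first 4. With X ~ Binomial(4, 0.407407), P(Y > 4) = P(X ≤ 2).
  k=0: C(4,0)·0.407407^0·0.592593^4 = 0.12332
  k=1: C(4,1)·0.407407^1·0.592593^3 = 0.33912
  k=2: C(4,2)·0.407407^2·0.592593^2 = 0.34972
P(X ≤ 2) = 0.81216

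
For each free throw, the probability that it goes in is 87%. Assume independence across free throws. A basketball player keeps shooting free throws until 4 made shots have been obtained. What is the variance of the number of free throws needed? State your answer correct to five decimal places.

0.68701

Y = total free throws until the fourth success; negative binomial with r=4, p=0.87.
Var(Y) = r(1−p)/p² = 4·0.13 / 0.87² = 0.6870128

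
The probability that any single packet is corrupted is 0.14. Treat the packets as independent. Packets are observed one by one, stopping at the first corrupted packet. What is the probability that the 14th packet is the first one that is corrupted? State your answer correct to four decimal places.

Geometric (trials to first success), p = 0.14.
P(Y = 14) = (1−p)^13 · p = 0.14076 · 0.14 = 0.019706

0.0197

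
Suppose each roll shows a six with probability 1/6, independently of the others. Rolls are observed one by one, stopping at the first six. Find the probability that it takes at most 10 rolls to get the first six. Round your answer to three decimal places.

Y = number of rolls to the first success; geometric, p = 0.166667.
P(Y ≤ 10) = 1 − (1−p)^10 = 1 − 0.16151 = 0.83849

0.838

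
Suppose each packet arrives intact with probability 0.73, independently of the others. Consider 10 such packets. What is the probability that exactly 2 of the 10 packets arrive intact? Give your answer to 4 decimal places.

X ~ Binomial(n=10, p=0.73).
P(X=2) = C(10,2) · p^2 · (1−p)^8
= 45 · 0.5329 · 2.8243e-05 = 0.000677

0.0007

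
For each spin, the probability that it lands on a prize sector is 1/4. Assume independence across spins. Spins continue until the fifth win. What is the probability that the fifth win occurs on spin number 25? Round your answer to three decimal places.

0.033

Y = trial on which the fifth success occurs; negative binomial, r=5, p=0.25.
P(Y=25) = C(24,4) · p^5 · (1−p)^20
= 10626 · 0.00097656 · 0.0031712 = 0.03291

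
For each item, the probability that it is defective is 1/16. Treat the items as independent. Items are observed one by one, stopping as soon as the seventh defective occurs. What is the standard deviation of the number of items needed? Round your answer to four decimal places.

40.9878

Y = total items until the seventh success; negative binomial with r=7, p=0.0625.
SD(Y) = √[r(1−p)/p²] = √(1680.000000) = 40.987803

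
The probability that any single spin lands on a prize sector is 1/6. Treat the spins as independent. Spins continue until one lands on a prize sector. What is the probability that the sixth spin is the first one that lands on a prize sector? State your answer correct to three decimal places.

0.067

Geometric (trials to first success), p = 0.166667.
P(Y = 6) = (1−p)^5 · p = 0.40188 · 0.166667 = 0.06698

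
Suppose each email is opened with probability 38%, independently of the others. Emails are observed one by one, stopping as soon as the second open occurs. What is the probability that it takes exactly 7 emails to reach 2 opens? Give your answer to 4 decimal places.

Y = trial on which the second success occurs; negative binomial, r=2, p=0.38.
P(Y=7) = C(6,1) · p^2 · (1−p)^5
= 6 · 0.1444 · 0.091613 = 0.079374

0.0794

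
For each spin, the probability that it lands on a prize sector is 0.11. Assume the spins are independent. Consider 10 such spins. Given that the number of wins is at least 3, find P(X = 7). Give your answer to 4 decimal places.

0.0002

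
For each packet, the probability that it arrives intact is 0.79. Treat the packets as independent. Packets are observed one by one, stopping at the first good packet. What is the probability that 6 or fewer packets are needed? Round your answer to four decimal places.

0.9999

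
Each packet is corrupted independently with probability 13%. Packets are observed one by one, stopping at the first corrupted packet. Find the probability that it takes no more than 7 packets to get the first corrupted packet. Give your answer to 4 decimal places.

Y = number of packets to the first success; geometric, p = 0.13.
P(Y ≤ 7) = 1 − (1−p)^7 = 1 − 0.377255 = 0.622745

0.6227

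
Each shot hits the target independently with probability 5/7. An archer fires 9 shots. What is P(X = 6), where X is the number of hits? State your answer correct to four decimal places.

X ~ Binomial(n=9, p=0.714286).
P(X=6) = C(9,6) · p^6 · (1−p)^3
= 84 · 0.13281 · 0.023324 = 0.260200

0.2602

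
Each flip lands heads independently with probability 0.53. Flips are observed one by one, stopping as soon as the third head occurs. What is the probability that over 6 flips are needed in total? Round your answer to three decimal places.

0.289

Needing more than 6 flips ⇔ fewer than 3 successes in the first 6. With X ~ Binomial(6, 0.53), P(Y > 6) = P(X ≤ 2).
  k=0: C(6,0)·0.53^0·0.47^6 = 0.01078
  k=1: C(6,1)·0.53^1·0.47^5 = 0.07293
  k=2: C(6,2)·0.53^2·0.47^4 = 0.20561
P(X ≤ 2) = 0.28932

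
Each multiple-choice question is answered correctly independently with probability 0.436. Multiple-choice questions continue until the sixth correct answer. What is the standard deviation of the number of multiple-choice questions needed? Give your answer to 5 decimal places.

4.21919

Y = total multiple-choice questions until the sixth success; negative binomial with r=6, p=0.436.
SD(Y) = √[r(1−p)/p²] = √(17.8015319) = 4.2191862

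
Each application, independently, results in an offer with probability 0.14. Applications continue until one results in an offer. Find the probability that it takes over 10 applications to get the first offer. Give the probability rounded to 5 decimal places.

Y = number of applications to the first success; geometric, p = 0.14.
P(Y > 10) = P(first 10 all fail) = (1−p)^10 = 0.2213016

0.22130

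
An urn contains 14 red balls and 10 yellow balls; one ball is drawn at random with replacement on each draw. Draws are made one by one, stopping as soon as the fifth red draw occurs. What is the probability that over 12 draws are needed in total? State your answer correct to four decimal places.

Needing more than 12 draws ⇔ fewer than 5 successes in the first 12. With X ~ Binomial(12, 0.583333), P(Y > 12) = P(X ≤ 4).
  k=0: C(12,0)·0.583333^0·0.416667^12 = 0.000027
  k=1: C(12,1)·0.583333^1·0.416667^11 = 0.000460
  k=2: C(12,2)·0.583333^2·0.416667^10 = 0.003542
  k=3: C(12,3)·0.583333^3·0.416667^9 = 0.016530
  k=4: C(12,4)·0.583333^4·0.416667^8 = 0.052069
P(X ≤ 4) = 0.072629

0.0726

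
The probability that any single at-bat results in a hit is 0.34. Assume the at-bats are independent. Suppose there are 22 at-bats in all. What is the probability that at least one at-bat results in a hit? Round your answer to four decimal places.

P(at least one) = 1 − P(none) = 1 − (1 − 0.34)^22
= 1 − 0.000107 = 0.999893

0.9999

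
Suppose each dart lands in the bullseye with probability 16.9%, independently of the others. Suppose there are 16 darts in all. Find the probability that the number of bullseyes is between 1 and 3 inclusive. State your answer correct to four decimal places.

0.6685

X ~ Binomial(16, 0.169); P(1 ≤ X ≤ 3) = Σ C(16,k) p^k (1−p)^(16−k) over k:
  k=1: C(16,1)·0.169^1·0.831^15 = 0.168276
  k=2: C(16,2)·0.169^2·0.831^14 = 0.256666
  k=3: C(16,3)·0.169^3·0.831^13 = 0.243591
Total = 0.668533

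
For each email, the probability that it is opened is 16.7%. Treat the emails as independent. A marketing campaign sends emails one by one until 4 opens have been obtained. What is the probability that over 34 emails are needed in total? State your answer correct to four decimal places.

Needing more than 34 emails ⇔ fewer than 4 successes in the first 34. With X ~ Binomial(34, 0.167), P(Y > 34) = P(X ≤ 3).
  k=0: C(34,0)·0.167^0·0.833^34 = 0.002004
  k=1: C(34,1)·0.167^1·0.833^33 = 0.013661
  k=2: C(34,2)·0.167^2·0.833^32 = 0.045189
  k=3: C(34,3)·0.167^3·0.833^31 = 0.096635
P(X ≤ 3) = 0.157490

0.1575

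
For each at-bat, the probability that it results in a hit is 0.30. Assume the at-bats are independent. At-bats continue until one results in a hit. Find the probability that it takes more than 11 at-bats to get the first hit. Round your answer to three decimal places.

0.020

Y = number of at-bats to the first success; geometric, p = 0.30.
P(Y > 11) = P(first 11 all fail) = (1−p)^11 = 0.01977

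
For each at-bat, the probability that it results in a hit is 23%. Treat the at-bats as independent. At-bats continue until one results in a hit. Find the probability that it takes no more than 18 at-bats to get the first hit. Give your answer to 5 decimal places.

0.99095

Y = number of at-bats to the first success; geometric, p = 0.23.
P(Y ≤ 18) = 1 − (1−p)^18 = 1 − 0.0090538 = 0.9909462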